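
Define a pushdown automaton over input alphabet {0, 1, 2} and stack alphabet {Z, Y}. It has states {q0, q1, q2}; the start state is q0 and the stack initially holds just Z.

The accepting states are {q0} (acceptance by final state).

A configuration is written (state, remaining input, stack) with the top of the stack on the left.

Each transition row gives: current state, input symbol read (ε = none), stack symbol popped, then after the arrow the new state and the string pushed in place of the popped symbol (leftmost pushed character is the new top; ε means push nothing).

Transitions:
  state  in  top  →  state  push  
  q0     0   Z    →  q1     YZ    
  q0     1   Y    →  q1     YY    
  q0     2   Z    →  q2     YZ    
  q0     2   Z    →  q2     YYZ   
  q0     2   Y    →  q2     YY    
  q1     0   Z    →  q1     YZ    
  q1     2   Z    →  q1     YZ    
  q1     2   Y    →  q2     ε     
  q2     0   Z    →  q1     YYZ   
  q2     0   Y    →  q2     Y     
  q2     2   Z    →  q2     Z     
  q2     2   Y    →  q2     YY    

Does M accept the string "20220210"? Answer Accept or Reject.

Reject

No computation consumes all input and reaches a final state.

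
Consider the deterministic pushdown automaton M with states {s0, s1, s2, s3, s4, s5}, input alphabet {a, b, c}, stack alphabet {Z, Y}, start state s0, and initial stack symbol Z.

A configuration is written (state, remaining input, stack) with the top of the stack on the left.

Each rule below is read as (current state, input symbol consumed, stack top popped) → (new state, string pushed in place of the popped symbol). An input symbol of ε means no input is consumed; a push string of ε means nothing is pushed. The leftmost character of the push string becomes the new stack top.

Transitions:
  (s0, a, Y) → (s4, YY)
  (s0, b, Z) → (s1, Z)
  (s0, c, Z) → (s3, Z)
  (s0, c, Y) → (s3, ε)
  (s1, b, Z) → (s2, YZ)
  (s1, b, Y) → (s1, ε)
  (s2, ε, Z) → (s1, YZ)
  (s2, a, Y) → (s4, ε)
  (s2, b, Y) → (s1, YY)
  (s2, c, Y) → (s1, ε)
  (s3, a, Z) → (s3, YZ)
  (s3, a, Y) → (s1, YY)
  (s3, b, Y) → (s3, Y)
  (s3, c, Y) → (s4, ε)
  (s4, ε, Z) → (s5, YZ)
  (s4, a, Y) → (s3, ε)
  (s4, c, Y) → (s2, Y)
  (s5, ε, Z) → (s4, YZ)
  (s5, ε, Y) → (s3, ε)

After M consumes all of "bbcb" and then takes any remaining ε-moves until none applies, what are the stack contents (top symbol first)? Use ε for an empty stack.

(s0, bbcb, Z) ⊢ (s1, bcb, Z) ⊢ (s2, cb, YZ) ⊢ (s1, b, Z) ⊢ (s2, ε, YZ)
All input consumed in state s2 with stack YZ.

YZ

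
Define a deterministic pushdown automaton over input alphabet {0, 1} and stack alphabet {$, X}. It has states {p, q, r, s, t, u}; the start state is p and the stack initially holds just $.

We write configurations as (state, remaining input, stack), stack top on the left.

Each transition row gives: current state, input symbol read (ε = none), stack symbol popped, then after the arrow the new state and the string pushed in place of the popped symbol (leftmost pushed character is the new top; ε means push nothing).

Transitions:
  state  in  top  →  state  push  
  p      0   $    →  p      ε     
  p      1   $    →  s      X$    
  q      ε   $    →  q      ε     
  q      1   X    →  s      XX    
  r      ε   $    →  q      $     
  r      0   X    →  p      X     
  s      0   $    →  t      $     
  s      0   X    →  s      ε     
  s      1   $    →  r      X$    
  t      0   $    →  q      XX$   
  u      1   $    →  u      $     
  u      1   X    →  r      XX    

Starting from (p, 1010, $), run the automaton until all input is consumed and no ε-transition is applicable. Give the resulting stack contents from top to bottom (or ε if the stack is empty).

X$

(p, 1010, $)
  read 1, top $: go to s, push X$ → (s, 010, X$)
  read 0, top X: go to s, push ε → (s, 10, $)
  read 1, top $: go to r, push X$ → (r, 0, X$)
  read 0, top X: go to p, push X → (p, ε, X$)
All input consumed in state p with stack X$.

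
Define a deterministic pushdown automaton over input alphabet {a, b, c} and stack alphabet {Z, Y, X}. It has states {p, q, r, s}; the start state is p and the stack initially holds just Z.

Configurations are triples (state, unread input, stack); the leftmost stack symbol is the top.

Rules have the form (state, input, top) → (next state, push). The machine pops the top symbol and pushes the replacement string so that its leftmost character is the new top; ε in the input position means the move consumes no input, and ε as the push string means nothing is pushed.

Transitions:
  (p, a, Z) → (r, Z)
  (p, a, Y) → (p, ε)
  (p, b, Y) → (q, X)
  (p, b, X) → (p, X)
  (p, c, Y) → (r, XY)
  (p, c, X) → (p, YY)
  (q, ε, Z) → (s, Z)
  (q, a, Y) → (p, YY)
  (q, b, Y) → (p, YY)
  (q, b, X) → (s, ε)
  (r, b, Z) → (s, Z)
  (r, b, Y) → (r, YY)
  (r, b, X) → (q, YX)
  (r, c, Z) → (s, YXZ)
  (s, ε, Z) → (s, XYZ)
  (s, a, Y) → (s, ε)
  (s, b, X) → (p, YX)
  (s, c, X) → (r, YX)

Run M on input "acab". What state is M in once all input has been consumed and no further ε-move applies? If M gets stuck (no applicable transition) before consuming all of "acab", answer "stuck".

(p, acab, Z) ⊢ (r, cab, Z) ⊢ (s, ab, YXZ) ⊢ (s, b, XZ) ⊢ (p, ε, YXZ)
All input consumed; M is in state p.

p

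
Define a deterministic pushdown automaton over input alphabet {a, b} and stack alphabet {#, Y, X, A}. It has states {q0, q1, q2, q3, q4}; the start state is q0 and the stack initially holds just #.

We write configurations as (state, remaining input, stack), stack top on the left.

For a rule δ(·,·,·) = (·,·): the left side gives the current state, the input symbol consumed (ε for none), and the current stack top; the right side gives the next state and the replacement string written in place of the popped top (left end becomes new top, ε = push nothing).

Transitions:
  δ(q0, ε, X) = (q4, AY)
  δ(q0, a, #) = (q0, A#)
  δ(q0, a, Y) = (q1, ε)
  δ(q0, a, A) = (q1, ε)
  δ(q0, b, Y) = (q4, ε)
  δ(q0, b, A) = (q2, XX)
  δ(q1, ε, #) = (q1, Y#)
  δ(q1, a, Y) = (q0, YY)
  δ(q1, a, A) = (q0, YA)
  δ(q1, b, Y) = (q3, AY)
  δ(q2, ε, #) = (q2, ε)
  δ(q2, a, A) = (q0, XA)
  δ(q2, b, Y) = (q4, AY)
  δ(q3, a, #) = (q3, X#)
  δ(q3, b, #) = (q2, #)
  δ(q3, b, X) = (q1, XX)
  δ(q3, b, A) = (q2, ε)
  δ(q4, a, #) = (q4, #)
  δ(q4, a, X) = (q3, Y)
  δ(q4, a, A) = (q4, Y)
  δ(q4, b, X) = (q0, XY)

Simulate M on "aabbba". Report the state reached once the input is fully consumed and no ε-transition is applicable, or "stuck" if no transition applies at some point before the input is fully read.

q4

(q0, aabbba, #)
  read a, top #: go to q0, push A# → (q0, abbba, A#)
  read a, top A: go to q1, push ε → (q1, bbba, #)
  ε-move, top #: go to q1, push Y# → (q1, bbba, Y#)
  read b, top Y: go to q3, push AY → (q3, bba, AY#)
  read b, top A: go to q2, push ε → (q2, ba, Y#)
  read b, top Y: go to q4, push AY → (q4, a, AY#)
  read a, top A: go to q4, push Y → (q4, ε, YY#)
All input consumed; M is in state q4.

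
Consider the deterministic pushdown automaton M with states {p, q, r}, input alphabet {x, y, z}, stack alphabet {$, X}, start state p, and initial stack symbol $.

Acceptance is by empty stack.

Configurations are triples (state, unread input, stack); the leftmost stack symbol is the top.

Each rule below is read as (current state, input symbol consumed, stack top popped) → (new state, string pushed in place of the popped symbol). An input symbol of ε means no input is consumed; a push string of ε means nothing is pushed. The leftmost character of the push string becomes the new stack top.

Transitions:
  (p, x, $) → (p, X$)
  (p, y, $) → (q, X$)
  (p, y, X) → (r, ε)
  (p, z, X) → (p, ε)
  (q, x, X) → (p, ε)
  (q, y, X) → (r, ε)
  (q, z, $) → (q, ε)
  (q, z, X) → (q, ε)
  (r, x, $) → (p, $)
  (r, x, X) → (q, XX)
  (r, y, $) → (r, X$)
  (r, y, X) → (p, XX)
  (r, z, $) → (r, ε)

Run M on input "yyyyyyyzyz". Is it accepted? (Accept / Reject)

Reject

(p, yyyyyyyzyz, $)
  read y, top $: go to q, push X$ → (q, yyyyyyzyz, X$)
  read y, top X: go to r, push ε → (r, yyyyyzyz, $)
  read y, top $: go to r, push X$ → (r, yyyyzyz, X$)
  read y, top X: go to p, push XX → (p, yyyzyz, XX$)
  read y, top X: go to r, push ε → (r, yyzyz, X$)
  read y, top X: go to p, push XX → (p, yzyz, XX$)
  read y, top X: go to r, push ε → (r, zyz, X$)
No transition applies at (r, zyz, X$); input not fully consumed.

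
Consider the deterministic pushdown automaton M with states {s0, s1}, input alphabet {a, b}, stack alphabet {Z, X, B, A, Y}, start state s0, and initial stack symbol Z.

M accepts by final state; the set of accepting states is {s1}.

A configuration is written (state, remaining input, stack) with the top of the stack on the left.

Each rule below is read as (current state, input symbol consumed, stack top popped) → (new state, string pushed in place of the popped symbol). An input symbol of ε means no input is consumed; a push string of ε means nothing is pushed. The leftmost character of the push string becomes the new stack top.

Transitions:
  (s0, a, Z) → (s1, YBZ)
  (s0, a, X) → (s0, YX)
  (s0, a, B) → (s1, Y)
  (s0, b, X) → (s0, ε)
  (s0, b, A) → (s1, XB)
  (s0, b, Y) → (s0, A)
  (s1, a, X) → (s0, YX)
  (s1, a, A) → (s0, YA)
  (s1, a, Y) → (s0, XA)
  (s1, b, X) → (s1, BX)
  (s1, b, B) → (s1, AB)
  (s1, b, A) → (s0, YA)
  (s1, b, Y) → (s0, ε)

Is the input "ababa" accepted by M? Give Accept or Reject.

(s0, ababa, Z)
  read a, top Z: go to s1, push YBZ → (s1, baba, YBZ)
  read b, top Y: go to s0, push ε → (s0, aba, BZ)
  read a, top B: go to s1, push Y → (s1, ba, YZ)
  read b, top Y: go to s0, push ε → (s0, a, Z)
  read a, top Z: go to s1, push YBZ → (s1, ε, YBZ)
All input consumed; state s1 ∈ F.

Accept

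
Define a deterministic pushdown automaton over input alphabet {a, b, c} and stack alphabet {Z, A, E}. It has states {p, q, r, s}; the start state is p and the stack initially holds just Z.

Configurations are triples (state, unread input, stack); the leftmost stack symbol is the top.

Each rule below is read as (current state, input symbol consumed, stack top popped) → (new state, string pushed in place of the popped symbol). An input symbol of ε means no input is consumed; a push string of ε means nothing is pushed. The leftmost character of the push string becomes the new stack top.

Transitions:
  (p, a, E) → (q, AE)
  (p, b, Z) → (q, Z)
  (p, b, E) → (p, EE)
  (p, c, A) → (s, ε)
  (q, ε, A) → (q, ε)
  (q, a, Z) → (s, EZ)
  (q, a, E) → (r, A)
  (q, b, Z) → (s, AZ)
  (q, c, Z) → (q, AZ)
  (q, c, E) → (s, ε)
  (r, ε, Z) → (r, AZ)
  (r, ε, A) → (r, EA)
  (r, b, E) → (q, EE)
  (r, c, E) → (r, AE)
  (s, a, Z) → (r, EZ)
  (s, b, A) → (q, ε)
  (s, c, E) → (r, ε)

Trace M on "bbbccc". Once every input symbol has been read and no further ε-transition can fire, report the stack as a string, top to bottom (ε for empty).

Z

(p, bbbccc, Z)
  read b, top Z: go to q, push Z → (q, bbccc, Z)
  read b, top Z: go to s, push AZ → (s, bccc, AZ)
  read b, top A: go to q, push ε → (q, ccc, Z)
  read c, top Z: go to q, push AZ → (q, cc, AZ)
  ε-move, top A: go to q, push ε → (q, cc, Z)
  read c, top Z: go to q, push AZ → (q, c, AZ)
  ε-move, top A: go to q, push ε → (q, c, Z)
  read c, top Z: go to q, push AZ → (q, ε, AZ)
  ε-move, top A: go to q, push ε → (q, ε, Z)
All input consumed in state q with stack Z.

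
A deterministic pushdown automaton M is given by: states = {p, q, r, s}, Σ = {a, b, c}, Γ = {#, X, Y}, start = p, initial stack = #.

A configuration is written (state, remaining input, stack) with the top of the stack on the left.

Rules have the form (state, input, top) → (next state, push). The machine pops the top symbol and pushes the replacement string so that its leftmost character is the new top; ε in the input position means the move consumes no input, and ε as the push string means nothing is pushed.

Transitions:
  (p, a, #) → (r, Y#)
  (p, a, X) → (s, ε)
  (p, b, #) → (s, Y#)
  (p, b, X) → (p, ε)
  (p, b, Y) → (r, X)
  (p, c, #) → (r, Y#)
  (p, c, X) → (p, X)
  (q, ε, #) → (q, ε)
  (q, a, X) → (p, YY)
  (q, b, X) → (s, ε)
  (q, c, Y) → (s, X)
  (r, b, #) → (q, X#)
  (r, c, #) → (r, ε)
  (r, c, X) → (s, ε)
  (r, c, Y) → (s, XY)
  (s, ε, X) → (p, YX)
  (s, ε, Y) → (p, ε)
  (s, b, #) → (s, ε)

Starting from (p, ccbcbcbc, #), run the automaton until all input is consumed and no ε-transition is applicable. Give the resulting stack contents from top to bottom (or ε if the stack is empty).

YXY#

(p, ccbcbcbc, #) ⊢ (r, cbcbcbc, Y#) ⊢ (s, bcbcbc, XY#) ⊢ (p, bcbcbc, YXY#) ⊢ (r, cbcbc, XXY#) ⊢ (s, bcbc, XY#) ⊢ (p, bcbc, YXY#) ⊢ (r, cbc, XXY#) ⊢ (s, bc, XY#) ⊢ (p, bc, YXY#) ⊢ (r, c, XXY#) ⊢ (s, ε, XY#) ⊢ (p, ε, YXY#)
All input consumed in state p with stack YXY#.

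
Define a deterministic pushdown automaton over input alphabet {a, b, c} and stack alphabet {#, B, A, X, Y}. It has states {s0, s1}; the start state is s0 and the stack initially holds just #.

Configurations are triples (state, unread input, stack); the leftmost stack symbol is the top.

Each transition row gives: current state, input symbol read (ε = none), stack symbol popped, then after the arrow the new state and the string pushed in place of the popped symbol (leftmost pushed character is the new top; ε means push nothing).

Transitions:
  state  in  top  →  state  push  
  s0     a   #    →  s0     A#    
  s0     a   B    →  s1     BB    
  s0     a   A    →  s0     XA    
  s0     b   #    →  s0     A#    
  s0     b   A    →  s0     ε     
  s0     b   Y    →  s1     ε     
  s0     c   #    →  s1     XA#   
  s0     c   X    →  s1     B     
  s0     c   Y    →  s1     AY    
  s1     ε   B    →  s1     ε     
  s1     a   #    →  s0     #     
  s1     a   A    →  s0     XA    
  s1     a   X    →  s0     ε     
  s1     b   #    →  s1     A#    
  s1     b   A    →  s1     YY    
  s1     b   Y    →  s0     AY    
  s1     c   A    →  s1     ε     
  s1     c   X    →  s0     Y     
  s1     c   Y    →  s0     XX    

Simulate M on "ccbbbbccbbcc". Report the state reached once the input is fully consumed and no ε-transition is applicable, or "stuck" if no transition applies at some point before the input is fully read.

(s0, ccbbbbccbbcc, #) ⊢ (s1, cbbbbccbbcc, XA#) ⊢ (s0, bbbbccbbcc, YA#) ⊢ (s1, bbbccbbcc, A#) ⊢ (s1, bbccbbcc, YY#) ⊢ (s0, bccbbcc, AYY#) ⊢ (s0, ccbbcc, YY#) ⊢ (s1, cbbcc, AYY#) ⊢ (s1, bbcc, YY#) ⊢ (s0, bcc, AYY#) ⊢ (s0, cc, YY#) ⊢ (s1, c, AYY#) ⊢ (s1, ε, YY#)
All input consumed; M is in state s1.

s1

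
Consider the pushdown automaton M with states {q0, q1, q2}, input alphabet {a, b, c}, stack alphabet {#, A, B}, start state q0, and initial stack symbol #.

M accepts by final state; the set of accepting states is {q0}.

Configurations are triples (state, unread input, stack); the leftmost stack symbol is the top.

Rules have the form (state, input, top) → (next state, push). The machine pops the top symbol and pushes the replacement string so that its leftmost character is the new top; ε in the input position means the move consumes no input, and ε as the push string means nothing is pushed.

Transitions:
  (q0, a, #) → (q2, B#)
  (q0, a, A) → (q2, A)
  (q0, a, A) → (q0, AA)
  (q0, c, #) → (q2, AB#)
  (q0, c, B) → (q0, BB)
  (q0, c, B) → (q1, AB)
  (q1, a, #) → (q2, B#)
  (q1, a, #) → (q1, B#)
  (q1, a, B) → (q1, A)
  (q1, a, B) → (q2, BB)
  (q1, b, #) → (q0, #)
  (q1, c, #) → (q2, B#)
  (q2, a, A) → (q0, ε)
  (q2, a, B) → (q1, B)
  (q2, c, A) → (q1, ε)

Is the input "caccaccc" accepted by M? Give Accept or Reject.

No computation consumes all input and reaches a final state.

Reject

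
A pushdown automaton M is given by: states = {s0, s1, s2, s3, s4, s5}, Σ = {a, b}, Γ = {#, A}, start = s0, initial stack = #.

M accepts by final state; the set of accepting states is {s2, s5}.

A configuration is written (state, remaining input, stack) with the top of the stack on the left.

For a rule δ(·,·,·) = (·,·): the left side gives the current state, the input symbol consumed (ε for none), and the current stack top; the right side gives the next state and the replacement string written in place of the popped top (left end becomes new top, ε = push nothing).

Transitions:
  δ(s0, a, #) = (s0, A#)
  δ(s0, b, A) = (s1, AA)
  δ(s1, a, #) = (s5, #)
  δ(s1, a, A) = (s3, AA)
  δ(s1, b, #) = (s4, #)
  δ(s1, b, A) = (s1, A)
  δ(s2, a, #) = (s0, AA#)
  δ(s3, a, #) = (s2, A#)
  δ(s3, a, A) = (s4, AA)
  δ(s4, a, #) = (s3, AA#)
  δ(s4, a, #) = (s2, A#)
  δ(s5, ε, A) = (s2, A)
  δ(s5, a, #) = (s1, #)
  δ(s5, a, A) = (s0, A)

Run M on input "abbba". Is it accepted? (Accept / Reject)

Reject

No computation consumes all input and reaches a final state.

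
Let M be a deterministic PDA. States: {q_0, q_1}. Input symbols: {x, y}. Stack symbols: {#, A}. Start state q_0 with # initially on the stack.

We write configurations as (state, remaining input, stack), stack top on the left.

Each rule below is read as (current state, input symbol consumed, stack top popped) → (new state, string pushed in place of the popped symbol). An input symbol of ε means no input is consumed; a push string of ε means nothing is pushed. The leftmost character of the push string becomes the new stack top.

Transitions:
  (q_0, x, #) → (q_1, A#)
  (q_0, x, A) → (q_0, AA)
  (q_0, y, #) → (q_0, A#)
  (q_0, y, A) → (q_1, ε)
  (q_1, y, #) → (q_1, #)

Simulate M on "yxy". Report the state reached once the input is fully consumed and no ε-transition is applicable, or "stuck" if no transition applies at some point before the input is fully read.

q_1

(q_0, yxy, #)
  read y, top #: go to q_0, push A# → (q_0, xy, A#)
  read x, top A: go to q_0, push AA → (q_0, y, AA#)
  read y, top A: go to q_1, push ε → (q_1, ε, A#)
All input consumed; M is in state q_1.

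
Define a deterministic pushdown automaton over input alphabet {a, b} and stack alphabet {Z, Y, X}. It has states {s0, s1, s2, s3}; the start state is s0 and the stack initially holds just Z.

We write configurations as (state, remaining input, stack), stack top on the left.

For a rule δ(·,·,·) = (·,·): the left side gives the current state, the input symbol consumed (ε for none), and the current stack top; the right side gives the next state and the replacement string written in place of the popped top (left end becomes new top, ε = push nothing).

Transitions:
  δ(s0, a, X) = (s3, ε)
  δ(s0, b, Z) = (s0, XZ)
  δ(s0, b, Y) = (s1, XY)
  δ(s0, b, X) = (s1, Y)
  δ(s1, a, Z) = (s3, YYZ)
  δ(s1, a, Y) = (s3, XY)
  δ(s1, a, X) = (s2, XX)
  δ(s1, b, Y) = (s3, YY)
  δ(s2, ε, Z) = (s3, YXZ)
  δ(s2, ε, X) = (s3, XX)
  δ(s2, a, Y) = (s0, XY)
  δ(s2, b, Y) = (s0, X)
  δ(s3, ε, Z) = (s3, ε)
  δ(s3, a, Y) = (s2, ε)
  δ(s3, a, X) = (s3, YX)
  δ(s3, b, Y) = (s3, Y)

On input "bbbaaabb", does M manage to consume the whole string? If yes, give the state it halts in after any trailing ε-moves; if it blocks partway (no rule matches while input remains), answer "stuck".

s3

(s0, bbbaaabb, Z)
  read b, top Z: go to s0, push XZ → (s0, bbaaabb, XZ)
  read b, top X: go to s1, push Y → (s1, baaabb, YZ)
  read b, top Y: go to s3, push YY → (s3, aaabb, YYZ)
  read a, top Y: go to s2, push ε → (s2, aabb, YZ)
  read a, top Y: go to s0, push XY → (s0, abb, XYZ)
  read a, top X: go to s3, push ε → (s3, bb, YZ)
  read b, top Y: go to s3, push Y → (s3, b, YZ)
  read b, top Y: go to s3, push Y → (s3, ε, YZ)
All input consumed; M is in state s3.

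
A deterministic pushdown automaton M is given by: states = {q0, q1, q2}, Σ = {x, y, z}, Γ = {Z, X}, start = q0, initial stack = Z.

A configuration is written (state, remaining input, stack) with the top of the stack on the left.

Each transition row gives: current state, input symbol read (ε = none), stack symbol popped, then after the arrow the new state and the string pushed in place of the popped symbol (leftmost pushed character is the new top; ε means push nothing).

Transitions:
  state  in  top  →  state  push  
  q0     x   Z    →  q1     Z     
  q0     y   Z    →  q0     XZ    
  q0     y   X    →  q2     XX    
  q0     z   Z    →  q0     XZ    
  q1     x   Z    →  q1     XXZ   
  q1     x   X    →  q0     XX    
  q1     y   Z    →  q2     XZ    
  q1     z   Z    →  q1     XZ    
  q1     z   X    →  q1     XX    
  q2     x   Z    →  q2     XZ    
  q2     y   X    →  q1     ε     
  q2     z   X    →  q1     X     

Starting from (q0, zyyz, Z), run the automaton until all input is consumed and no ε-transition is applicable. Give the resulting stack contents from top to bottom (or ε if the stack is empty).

(q0, zyyz, Z) ⊢ (q0, yyz, XZ) ⊢ (q2, yz, XXZ) ⊢ (q1, z, XZ) ⊢ (q1, ε, XXZ)
All input consumed in state q1 with stack XXZ.

XXZ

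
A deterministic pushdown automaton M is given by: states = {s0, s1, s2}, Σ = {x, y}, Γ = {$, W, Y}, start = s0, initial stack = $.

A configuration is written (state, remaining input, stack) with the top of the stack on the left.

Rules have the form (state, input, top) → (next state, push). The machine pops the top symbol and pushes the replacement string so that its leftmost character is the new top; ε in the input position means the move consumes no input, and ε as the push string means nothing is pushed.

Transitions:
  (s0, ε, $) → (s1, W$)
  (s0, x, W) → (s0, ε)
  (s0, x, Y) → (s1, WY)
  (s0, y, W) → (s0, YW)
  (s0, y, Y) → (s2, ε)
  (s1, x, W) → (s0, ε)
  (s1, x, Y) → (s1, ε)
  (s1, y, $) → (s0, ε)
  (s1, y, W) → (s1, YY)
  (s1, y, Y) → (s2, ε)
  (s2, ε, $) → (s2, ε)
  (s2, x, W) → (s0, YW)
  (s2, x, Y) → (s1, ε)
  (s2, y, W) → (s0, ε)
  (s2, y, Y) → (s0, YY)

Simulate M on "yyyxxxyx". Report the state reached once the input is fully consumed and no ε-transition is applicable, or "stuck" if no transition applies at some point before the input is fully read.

(s0, yyyxxxyx, $)
  ε-move, top $: go to s1, push W$ → (s1, yyyxxxyx, W$)
  read y, top W: go to s1, push YY → (s1, yyxxxyx, YY$)
  read y, top Y: go to s2, push ε → (s2, yxxxyx, Y$)
  read y, top Y: go to s0, push YY → (s0, xxxyx, YY$)
  read x, top Y: go to s1, push WY → (s1, xxyx, WYY$)
  read x, top W: go to s0, push ε → (s0, xyx, YY$)
  read x, top Y: go to s1, push WY → (s1, yx, WYY$)
  read y, top W: go to s1, push YY → (s1, x, YYYY$)
  read x, top Y: go to s1, push ε → (s1, ε, YYY$)
All input consumed; M is in state s1.

s1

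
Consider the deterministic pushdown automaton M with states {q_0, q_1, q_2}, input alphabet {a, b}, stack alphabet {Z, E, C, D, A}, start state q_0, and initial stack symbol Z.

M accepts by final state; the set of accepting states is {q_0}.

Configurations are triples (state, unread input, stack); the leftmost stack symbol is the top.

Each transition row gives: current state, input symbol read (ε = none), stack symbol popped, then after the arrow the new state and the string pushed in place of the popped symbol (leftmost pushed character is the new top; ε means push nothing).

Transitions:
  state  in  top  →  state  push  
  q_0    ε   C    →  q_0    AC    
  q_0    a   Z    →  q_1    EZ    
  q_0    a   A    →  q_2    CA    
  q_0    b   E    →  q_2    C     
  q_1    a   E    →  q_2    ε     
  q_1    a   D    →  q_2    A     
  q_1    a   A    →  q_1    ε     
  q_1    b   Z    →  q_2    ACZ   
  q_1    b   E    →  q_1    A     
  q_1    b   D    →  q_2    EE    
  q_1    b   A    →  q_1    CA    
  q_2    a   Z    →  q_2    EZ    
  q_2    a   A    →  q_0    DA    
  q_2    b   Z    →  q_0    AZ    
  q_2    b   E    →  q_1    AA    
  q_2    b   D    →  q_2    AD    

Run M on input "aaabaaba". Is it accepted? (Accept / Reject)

Accept

(q_0, aaabaaba, Z)
  read a, top Z: go to q_1, push EZ → (q_1, aabaaba, EZ)
  read a, top E: go to q_2, push ε → (q_2, abaaba, Z)
  read a, top Z: go to q_2, push EZ → (q_2, baaba, EZ)
  read b, top E: go to q_1, push AA → (q_1, aaba, AAZ)
  read a, top A: go to q_1, push ε → (q_1, aba, AZ)
  read a, top A: go to q_1, push ε → (q_1, ba, Z)
  read b, top Z: go to q_2, push ACZ → (q_2, a, ACZ)
  read a, top A: go to q_0, push DA → (q_0, ε, DACZ)
All input consumed; state q_0 ∈ F.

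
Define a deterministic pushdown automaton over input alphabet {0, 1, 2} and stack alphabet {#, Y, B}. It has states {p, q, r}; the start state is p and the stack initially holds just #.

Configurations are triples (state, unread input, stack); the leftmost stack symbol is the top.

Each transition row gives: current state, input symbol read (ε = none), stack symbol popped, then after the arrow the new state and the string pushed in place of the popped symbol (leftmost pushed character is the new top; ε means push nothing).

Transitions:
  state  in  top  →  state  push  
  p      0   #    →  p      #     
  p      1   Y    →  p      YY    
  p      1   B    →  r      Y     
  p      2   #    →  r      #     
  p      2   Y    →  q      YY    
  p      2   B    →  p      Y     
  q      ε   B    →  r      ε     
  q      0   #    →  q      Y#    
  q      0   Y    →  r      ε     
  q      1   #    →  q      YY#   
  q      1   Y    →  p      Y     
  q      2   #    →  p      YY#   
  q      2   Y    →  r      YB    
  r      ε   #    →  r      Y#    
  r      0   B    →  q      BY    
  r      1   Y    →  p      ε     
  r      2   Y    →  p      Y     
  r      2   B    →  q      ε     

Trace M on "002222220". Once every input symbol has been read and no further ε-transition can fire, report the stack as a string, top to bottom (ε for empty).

(p, 002222220, #)
  read 0, top #: go to p, push # → (p, 02222220, #)
  read 0, top #: go to p, push # → (p, 2222220, #)
  read 2, top #: go to r, push # → (r, 222220, #)
  ε-move, top #: go to r, push Y# → (r, 222220, Y#)
  read 2, top Y: go to p, push Y → (p, 22220, Y#)
  read 2, top Y: go to q, push YY → (q, 2220, YY#)
  read 2, top Y: go to r, push YB → (r, 220, YBY#)
  read 2, top Y: go to p, push Y → (p, 20, YBY#)
  read 2, top Y: go to q, push YY → (q, 0, YYBY#)
  read 0, top Y: go to r, push ε → (r, ε, YBY#)
All input consumed in state r with stack YBY#.

YBY#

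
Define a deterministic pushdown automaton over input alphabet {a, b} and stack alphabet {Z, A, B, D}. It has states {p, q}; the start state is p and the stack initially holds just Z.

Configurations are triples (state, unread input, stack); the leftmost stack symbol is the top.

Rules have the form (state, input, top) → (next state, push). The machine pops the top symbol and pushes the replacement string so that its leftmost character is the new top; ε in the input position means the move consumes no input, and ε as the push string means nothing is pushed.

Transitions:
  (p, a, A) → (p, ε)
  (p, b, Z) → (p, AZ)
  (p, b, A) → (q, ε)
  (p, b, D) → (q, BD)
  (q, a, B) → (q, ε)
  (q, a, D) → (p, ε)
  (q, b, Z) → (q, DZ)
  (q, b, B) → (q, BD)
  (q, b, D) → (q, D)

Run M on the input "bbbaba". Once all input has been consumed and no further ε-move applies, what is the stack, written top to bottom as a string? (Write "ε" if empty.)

(p, bbbaba, Z) ⊢ (p, bbaba, AZ) ⊢ (q, baba, Z) ⊢ (q, aba, DZ) ⊢ (p, ba, Z) ⊢ (p, a, AZ) ⊢ (p, ε, Z)
All input consumed in state p with stack Z.

Z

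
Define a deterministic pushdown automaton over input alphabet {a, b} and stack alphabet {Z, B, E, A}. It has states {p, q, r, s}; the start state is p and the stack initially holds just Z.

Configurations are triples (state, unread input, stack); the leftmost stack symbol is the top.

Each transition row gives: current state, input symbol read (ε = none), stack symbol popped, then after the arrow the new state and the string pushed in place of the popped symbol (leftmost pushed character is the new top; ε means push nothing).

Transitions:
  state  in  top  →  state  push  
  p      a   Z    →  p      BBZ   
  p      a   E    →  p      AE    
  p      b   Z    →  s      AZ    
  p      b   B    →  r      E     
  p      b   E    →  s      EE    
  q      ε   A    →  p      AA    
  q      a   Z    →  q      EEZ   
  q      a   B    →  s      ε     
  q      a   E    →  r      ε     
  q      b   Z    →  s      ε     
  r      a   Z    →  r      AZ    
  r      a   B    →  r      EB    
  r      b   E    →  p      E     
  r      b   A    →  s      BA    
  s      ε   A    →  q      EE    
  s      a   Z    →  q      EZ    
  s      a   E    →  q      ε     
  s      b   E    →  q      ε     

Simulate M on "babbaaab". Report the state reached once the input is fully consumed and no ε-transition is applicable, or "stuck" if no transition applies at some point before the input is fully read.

(p, babbaaab, Z) ⊢ (s, abbaaab, AZ) ⊢ (q, abbaaab, EEZ) ⊢ (r, bbaaab, EZ) ⊢ (p, baaab, EZ) ⊢ (s, aaab, EEZ) ⊢ (q, aab, EZ) ⊢ (r, ab, Z) ⊢ (r, b, AZ) ⊢ (s, ε, BAZ)
All input consumed; M is in state s.

s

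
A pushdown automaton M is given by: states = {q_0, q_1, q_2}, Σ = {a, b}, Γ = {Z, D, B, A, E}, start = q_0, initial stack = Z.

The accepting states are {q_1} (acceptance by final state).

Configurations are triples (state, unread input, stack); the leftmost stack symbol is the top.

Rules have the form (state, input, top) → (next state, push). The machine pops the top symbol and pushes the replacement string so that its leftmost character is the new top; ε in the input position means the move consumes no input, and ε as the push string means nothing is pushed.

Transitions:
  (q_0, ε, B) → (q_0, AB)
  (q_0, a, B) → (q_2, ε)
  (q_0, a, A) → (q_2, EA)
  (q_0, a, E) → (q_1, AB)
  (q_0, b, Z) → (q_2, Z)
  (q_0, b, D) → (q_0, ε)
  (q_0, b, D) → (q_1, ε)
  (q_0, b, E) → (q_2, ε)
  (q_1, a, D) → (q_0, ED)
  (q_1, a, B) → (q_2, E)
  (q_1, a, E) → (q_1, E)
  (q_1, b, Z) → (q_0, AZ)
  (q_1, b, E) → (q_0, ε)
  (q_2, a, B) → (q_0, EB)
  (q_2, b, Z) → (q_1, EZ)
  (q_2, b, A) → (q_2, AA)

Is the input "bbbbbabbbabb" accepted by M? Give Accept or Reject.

Reject

No computation consumes all input and reaches a final state.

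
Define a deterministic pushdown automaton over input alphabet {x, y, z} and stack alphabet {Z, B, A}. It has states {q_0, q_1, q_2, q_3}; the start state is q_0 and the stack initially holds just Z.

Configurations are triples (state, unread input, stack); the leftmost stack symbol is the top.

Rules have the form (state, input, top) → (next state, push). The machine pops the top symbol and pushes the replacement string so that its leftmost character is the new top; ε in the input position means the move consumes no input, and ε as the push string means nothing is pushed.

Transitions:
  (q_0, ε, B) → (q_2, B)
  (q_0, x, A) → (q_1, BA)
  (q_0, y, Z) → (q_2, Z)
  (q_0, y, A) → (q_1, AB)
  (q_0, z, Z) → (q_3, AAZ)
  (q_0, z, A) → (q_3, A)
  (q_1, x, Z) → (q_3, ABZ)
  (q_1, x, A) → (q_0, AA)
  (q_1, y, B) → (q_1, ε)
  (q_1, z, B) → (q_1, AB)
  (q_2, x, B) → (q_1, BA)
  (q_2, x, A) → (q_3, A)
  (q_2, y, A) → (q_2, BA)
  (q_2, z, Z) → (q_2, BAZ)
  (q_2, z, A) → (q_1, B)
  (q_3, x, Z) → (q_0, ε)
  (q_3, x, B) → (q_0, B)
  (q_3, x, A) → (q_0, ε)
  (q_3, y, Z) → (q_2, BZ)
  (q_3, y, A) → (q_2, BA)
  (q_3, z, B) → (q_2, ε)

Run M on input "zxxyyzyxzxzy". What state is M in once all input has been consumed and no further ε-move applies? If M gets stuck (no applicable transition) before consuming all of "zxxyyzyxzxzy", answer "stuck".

stuck

(q_0, zxxyyzyxzxzy, Z) ⊢ (q_3, xxyyzyxzxzy, AAZ) ⊢ (q_0, xyyzyxzxzy, AZ) ⊢ (q_1, yyzyxzxzy, BAZ) ⊢ (q_1, yzyxzxzy, AZ)
No transition for (q_1, y, top A); M blocks with input yzyxzxzy remaining.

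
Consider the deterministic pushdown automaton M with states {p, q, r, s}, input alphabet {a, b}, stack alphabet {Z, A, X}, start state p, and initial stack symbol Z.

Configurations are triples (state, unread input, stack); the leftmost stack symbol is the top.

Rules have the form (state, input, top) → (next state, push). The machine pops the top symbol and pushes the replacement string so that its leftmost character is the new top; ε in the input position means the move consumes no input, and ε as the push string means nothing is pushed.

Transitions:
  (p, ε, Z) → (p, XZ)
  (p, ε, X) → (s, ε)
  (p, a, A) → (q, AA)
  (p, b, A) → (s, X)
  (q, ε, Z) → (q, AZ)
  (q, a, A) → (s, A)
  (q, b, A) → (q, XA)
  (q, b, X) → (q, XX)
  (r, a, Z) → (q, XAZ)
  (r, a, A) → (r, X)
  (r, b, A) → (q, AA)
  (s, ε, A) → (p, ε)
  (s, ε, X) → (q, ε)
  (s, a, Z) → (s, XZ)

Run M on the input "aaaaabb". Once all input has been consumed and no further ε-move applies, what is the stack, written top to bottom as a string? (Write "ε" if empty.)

(p, aaaaabb, Z)
  ε-move, top Z: go to p, push XZ → (p, aaaaabb, XZ)
  ε-move, top X: go to s, push ε → (s, aaaaabb, Z)
  read a, top Z: go to s, push XZ → (s, aaaabb, XZ)
  ε-move, top X: go to q, push ε → (q, aaaabb, Z)
  ε-move, top Z: go to q, push AZ → (q, aaaabb, AZ)
  read a, top A: go to s, push A → (s, aaabb, AZ)
  ε-move, top A: go to p, push ε → (p, aaabb, Z)
  ε-move, top Z: go to p, push XZ → (p, aaabb, XZ)
  ε-move, top X: go to s, push ε → (s, aaabb, Z)
  read a, top Z: go to s, push XZ → (s, aabb, XZ)
  ε-move, top X: go to q, push ε → (q, aabb, Z)
  ε-move, top Z: go to q, push AZ → (q, aabb, AZ)
  read a, top A: go to s, push A → (s, abb, AZ)
  ε-move, top A: go to p, push ε → (p, abb, Z)
  ε-move, top Z: go to p, push XZ → (p, abb, XZ)
  ε-move, top X: go to s, push ε → (s, abb, Z)
  read a, top Z: go to s, push XZ → (s, bb, XZ)
  ε-move, top X: go to q, push ε → (q, bb, Z)
  ε-move, top Z: go to q, push AZ → (q, bb, AZ)
  read b, top A: go to q, push XA → (q, b, XAZ)
  read b, top X: go to q, push XX → (q, ε, XXAZ)
All input consumed in state q with stack XXAZ.

XXAZ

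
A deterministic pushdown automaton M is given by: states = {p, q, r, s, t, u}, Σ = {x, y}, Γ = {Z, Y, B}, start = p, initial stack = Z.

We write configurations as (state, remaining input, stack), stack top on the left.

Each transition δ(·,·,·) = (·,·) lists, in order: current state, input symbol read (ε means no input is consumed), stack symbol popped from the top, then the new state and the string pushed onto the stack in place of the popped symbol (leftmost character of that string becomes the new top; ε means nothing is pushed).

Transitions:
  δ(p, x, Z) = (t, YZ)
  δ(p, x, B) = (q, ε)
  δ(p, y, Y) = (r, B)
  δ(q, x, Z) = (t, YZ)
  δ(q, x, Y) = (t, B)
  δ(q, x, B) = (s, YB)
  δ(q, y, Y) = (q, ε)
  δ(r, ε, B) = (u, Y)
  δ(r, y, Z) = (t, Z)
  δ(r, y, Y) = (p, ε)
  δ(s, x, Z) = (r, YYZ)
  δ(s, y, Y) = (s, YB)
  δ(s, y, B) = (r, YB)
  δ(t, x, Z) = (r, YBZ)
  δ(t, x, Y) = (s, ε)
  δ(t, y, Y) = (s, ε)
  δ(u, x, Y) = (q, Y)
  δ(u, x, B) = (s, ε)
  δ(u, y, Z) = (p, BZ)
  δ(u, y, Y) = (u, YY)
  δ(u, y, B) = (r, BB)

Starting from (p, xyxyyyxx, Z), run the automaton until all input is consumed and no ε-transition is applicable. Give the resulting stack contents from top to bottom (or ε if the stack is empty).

(p, xyxyyyxx, Z)
  read x, top Z: go to t, push YZ → (t, yxyyyxx, YZ)
  read y, top Y: go to s, push ε → (s, xyyyxx, Z)
  read x, top Z: go to r, push YYZ → (r, yyyxx, YYZ)
  read y, top Y: go to p, push ε → (p, yyxx, YZ)
  read y, top Y: go to r, push B → (r, yxx, BZ)
  ε-move, top B: go to u, push Y → (u, yxx, YZ)
  read y, top Y: go to u, push YY → (u, xx, YYZ)
  read x, top Y: go to q, push Y → (q, x, YYZ)
  read x, top Y: go to t, push B → (t, ε, BYZ)
All input consumed in state t with stack BYZ.

BYZ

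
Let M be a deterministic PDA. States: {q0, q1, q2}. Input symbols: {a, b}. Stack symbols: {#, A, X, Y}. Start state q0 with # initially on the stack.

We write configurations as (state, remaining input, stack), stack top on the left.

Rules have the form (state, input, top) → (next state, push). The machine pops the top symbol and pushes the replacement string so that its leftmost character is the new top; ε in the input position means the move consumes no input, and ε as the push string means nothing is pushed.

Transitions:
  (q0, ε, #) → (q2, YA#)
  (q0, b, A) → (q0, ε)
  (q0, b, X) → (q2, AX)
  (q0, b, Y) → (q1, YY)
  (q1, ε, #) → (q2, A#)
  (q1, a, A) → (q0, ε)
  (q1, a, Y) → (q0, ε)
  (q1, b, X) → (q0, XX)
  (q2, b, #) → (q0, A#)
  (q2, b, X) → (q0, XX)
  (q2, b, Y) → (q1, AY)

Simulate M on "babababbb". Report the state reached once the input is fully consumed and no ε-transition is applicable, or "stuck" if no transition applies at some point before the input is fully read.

(q0, babababbb, #)
  ε-move, top #: go to q2, push YA# → (q2, babababbb, YA#)
  read b, top Y: go to q1, push AY → (q1, abababbb, AYA#)
  read a, top A: go to q0, push ε → (q0, bababbb, YA#)
  read b, top Y: go to q1, push YY → (q1, ababbb, YYA#)
  read a, top Y: go to q0, push ε → (q0, babbb, YA#)
  read b, top Y: go to q1, push YY → (q1, abbb, YYA#)
  read a, top Y: go to q0, push ε → (q0, bbb, YA#)
  read b, top Y: go to q1, push YY → (q1, bb, YYA#)
No transition for (q1, b, top Y); M blocks with input bb remaining.

stuck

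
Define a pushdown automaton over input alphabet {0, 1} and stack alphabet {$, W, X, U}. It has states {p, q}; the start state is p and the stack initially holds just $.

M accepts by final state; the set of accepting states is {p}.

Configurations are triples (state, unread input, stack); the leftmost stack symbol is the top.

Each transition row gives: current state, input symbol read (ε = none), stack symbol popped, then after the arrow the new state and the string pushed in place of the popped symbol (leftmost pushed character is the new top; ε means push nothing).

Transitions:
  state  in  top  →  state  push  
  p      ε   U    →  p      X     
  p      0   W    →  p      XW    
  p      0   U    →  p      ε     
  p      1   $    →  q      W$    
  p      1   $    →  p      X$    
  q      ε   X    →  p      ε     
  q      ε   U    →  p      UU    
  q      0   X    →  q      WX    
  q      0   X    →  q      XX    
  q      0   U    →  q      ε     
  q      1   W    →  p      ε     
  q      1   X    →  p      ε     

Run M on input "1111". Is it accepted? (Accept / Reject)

Accept

One accepting computation: (p, 1111, $) ⊢ (q, 111, W$) ⊢ (p, 11, $) ⊢ (q, 1, W$) ⊢ (p, ε, $)
All input consumed and state p ∈ F.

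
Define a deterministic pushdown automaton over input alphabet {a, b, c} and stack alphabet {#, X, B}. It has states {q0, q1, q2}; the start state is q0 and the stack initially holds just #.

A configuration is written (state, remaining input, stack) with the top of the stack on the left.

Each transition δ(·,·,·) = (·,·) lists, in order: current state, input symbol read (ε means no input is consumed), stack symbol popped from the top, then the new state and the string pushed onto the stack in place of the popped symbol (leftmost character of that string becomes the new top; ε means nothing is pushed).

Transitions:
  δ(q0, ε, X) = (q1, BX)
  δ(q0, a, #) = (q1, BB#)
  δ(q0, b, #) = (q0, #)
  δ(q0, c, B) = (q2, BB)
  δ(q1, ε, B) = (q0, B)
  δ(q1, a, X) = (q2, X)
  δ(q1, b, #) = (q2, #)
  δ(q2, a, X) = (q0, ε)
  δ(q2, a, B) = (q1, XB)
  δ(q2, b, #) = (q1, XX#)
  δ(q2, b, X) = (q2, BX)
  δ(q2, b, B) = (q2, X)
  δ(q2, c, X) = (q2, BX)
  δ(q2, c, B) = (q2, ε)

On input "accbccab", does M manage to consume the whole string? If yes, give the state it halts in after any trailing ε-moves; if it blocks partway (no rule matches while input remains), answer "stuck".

stuck

(q0, accbccab, #) ⊢ (q1, ccbccab, BB#) ⊢ (q0, ccbccab, BB#) ⊢ (q2, cbccab, BBB#) ⊢ (q2, bccab, BB#) ⊢ (q2, ccab, XB#) ⊢ (q2, cab, BXB#) ⊢ (q2, ab, XB#) ⊢ (q0, b, B#)
No transition for (q0, b, top B); M blocks with input b remaining.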